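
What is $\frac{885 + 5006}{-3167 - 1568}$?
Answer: $- \frac{5891}{4735} \approx -1.2441$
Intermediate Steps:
$\frac{885 + 5006}{-3167 - 1568} = \frac{5891}{-4735} = 5891 \left(- \frac{1}{4735}\right) = - \frac{5891}{4735}$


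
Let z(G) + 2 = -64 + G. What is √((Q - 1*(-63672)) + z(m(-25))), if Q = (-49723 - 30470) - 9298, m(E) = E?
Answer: I*√25910 ≈ 160.97*I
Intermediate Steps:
z(G) = -66 + G (z(G) = -2 + (-64 + G) = -66 + G)
Q = -89491 (Q = -80193 - 9298 = -89491)
√((Q - 1*(-63672)) + z(m(-25))) = √((-89491 - 1*(-63672)) + (-66 - 25)) = √((-89491 + 63672) - 91) = √(-25819 - 91) = √(-25910) = I*√25910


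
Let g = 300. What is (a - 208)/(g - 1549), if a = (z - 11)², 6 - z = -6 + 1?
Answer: 208/1249 ≈ 0.16653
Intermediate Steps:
z = 11 (z = 6 - (-6 + 1) = 6 - 1*(-5) = 6 + 5 = 11)
a = 0 (a = (11 - 11)² = 0² = 0)
(a - 208)/(g - 1549) = (0 - 208)/(300 - 1549) = -208/(-1249) = -1/1249*(-208) = 208/1249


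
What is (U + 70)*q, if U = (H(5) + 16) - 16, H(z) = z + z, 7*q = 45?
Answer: 3600/7 ≈ 514.29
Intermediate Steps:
q = 45/7 (q = (⅐)*45 = 45/7 ≈ 6.4286)
H(z) = 2*z
U = 10 (U = (2*5 + 16) - 16 = (10 + 16) - 16 = 26 - 16 = 10)
(U + 70)*q = (10 + 70)*(45/7) = 80*(45/7) = 3600/7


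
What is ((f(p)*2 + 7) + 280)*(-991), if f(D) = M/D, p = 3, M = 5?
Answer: -863161/3 ≈ -2.8772e+5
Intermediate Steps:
f(D) = 5/D
((f(p)*2 + 7) + 280)*(-991) = (((5/3)*2 + 7) + 280)*(-991) = ((10/3 + 7) + 280)*(-991) = (31/3 + 280)*(-991) = (871/3)*(-991) = -863161/3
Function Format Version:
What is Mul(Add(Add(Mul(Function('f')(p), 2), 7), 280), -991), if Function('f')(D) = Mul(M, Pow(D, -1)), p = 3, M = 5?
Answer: Rational(-863161, 3) ≈ -2.8772e+5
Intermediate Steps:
Function('f')(D) = Mul(5, Pow(D, -1))
Mul(Add(Add(Mul(Function('f')(p), 2), 7), 280), -991) = Mul(Add(Add(Mul(Mul(5, Pow(3, -1)), 2), 7), 280), -991) = Mul(Add(Add(Mul(Mul(5, Rational(1, 3)), 2), 7), 280), -991) = Mul(Add(Add(Mul(Rational(5, 3), 2), 7), 280), -991) = Mul(Add(Add(Rational(10, 3), 7), 280), -991) = Mul(Add(Rational(31, 3), 280), -991) = Mul(Rational(871, 3), -991) = Rational(-863161, 3)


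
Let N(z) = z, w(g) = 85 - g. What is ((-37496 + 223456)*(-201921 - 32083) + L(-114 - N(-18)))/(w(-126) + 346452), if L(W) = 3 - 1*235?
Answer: -713366952/5683 ≈ -1.2553e+5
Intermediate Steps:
L(W) = -232 (L(W) = 3 - 235 = -232)
((-37496 + 223456)*(-201921 - 32083) + L(-114 - N(-18)))/(w(-126) + 346452) = ((-37496 + 223456)*(-201921 - 32083) - 232)/((85 - 1*(-126)) + 346452) = (185960*(-234004) - 232)/((85 + 126) + 346452) = (-43515383840 - 232)/(211 + 346452) = -43515384072/346663 = -43515384072*1/346663 = -713366952/5683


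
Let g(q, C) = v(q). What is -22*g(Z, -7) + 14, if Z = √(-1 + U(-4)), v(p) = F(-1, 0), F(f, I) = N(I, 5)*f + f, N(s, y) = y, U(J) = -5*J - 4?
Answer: 146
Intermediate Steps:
U(J) = -4 - 5*J
F(f, I) = 6*f (F(f, I) = 5*f + f = 6*f)
v(p) = -6 (v(p) = 6*(-1) = -6)
Z = √15 (Z = √(-1 + (-4 - 5*(-4))) = √(-1 + (-4 + 20)) = √(-1 + 16) = √15 ≈ 3.8730)
g(q, C) = -6
-22*g(Z, -7) + 14 = -22*(-6) + 14 = 132 + 14 = 146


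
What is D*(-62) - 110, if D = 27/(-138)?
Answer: -2251/23 ≈ -97.870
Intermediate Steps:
D = -9/46 (D = 27*(-1/138) = -9/46 ≈ -0.19565)
D*(-62) - 110 = -9/46*(-62) - 110 = 279/23 - 110 = -2251/23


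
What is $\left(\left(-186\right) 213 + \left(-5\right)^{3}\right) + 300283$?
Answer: $260540$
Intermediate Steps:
$\left(\left(-186\right) 213 + \left(-5\right)^{3}\right) + 300283 = \left(-39618 - 125\right) + 300283 = -39743 + 300283 = 260540$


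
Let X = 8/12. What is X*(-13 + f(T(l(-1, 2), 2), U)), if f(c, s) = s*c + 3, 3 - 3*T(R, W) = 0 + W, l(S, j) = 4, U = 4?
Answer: -52/9 ≈ -5.7778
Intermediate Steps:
T(R, W) = 1 - W/3 (T(R, W) = 1 - (0 + W)/3 = 1 - W/3)
f(c, s) = 3 + c*s (f(c, s) = c*s + 3 = 3 + c*s)
X = ⅔ (X = 8*(1/12) = ⅔ ≈ 0.66667)
X*(-13 + f(T(l(-1, 2), 2), U)) = 2*(-13 + (3 + (1 - ⅓*2)*4))/3 = 2*(-13 + (3 + (1 - ⅔)*4))/3 = 2*(-13 + (3 + (⅓)*4))/3 = 2*(-13 + (3 + 4/3))/3 = 2*(-13 + 13/3)/3 = (⅔)*(-26/3) = -52/9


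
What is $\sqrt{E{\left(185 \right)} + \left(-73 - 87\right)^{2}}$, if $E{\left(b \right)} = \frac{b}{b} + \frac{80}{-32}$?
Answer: $\frac{\sqrt{102394}}{2} \approx 160.0$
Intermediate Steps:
$E{\left(b \right)} = - \frac{3}{2}$ ($E{\left(b \right)} = 1 + 80 \left(- \frac{1}{32}\right) = 1 - \frac{5}{2} = - \frac{3}{2}$)
$\sqrt{E{\left(185 \right)} + \left(-73 - 87\right)^{2}} = \sqrt{- \frac{3}{2} + \left(-73 - 87\right)^{2}} = \sqrt{- \frac{3}{2} + \left(-160\right)^{2}} = \sqrt{- \frac{3}{2} + 25600} = \sqrt{\frac{51197}{2}} = \frac{\sqrt{102394}}{2}$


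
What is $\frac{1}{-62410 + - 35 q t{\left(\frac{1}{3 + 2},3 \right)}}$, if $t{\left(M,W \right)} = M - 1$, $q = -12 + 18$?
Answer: $- \frac{1}{62242} \approx -1.6066 \cdot 10^{-5}$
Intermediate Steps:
$q = 6$
$t{\left(M,W \right)} = -1 + M$
$\frac{1}{-62410 + - 35 q t{\left(\frac{1}{3 + 2},3 \right)}} = \frac{1}{-62410 + \left(-35\right) 6 \left(-1 + \frac{1}{3 + 2}\right)} = \frac{1}{-62410 - 210 \left(-1 + \frac{1}{5}\right)} = \frac{1}{-62410 - -168} = \frac{1}{-62410 + 168} = \frac{1}{-62242} = - \frac{1}{62242}$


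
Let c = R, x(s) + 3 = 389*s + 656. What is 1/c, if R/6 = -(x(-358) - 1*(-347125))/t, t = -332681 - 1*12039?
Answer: 43090/156387 ≈ 0.27553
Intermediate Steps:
x(s) = 653 + 389*s (x(s) = -3 + (389*s + 656) = -3 + (656 + 389*s) = 653 + 389*s)
t = -344720 (t = -332681 - 12039 = -344720)
R = 156387/43090 (R = 6*(-((653 + 389*(-358)) - 1*(-347125))/(-344720)) = 6*(-((653 - 139262) + 347125)*(-1)/344720) = 6*(-(-138609 + 347125)*(-1)/344720) = 6*(-208516*(-1)/344720) = 6*(-1*(-52129/86180)) = 6*(52129/86180) = 156387/43090 ≈ 3.6293)
c = 156387/43090 ≈ 3.6293
1/c = 1/(156387/43090) = 43090/156387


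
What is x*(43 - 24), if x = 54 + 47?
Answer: 1919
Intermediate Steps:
x = 101
x*(43 - 24) = 101*(43 - 24) = 101*19 = 1919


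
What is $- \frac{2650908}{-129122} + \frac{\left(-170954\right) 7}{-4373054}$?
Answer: $\frac{59934088213}{2880905503} \approx 20.804$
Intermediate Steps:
$- \frac{2650908}{-129122} + \frac{\left(-170954\right) 7}{-4373054} = \left(-2650908\right) \left(- \frac{1}{129122}\right) - - \frac{12211}{44623} = \frac{1325454}{64561} + \frac{12211}{44623} = \frac{59934088213}{2880905503}$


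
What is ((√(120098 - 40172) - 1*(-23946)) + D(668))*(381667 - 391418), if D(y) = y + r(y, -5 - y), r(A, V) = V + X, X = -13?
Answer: -233321928 - 9751*√79926 ≈ -2.3608e+8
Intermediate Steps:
r(A, V) = -13 + V (r(A, V) = V - 13 = -13 + V)
D(y) = -18 (D(y) = y + (-13 + (-5 - y)) = y + (-18 - y) = -18)
((√(120098 - 40172) - 1*(-23946)) + D(668))*(381667 - 391418) = ((√(120098 - 40172) - 1*(-23946)) - 18)*(381667 - 391418) = ((√79926 + 23946) - 18)*(-9751) = ((23946 + √79926) - 18)*(-9751) = (23928 + √79926)*(-9751) = -233321928 - 9751*√79926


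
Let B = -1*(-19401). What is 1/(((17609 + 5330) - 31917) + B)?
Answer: 1/10423 ≈ 9.5942e-5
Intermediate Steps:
B = 19401
1/(((17609 + 5330) - 31917) + B) = 1/(((17609 + 5330) - 31917) + 19401) = 1/((22939 - 31917) + 19401) = 1/(-8978 + 19401) = 1/10423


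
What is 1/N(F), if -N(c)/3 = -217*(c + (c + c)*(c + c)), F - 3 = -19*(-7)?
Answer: 1/48252120 ≈ 2.0724e-8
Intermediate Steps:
F = 136 (F = 3 - 19*(-7) = 3 + 133 = 136)
N(c) = 651*c + 2604*c² (N(c) = -(-651)*(c + (c + c)*(c + c)) = -(-651)*(c + (2*c)*(2*c)) = -(-651)*(c + 4*c²) = -3*(-868*c² - 217*c) = 651*c + 2604*c²)
1/N(F) = 1/(651*136*(1 + 4*136)) = 1/(651*136*(1 + 544)) = 1/(651*136*545) = 1/48252120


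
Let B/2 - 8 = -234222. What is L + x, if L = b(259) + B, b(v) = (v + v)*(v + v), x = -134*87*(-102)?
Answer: 989012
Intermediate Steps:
B = -468428 (B = 16 + 2*(-234222) = 16 - 468444 = -468428)
x = 1189116 (x = -11658*(-102) = 1189116)
b(v) = 4*v² (b(v) = (2*v)*(2*v) = 4*v²)
L = -200104 (L = 4*259² - 468428 = 4*67081 - 468428 = 268324 - 468428 = -200104)
L + x = -200104 + 1189116 = 989012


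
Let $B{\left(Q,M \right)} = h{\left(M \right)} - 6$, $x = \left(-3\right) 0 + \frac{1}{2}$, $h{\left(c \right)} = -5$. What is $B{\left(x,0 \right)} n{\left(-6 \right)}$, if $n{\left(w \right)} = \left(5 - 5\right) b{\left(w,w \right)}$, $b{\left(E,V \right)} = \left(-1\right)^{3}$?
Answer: $0$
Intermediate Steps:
$x = \frac{1}{2}$ ($x = 0 + \frac{1}{2} = \frac{1}{2} \approx 0.5$)
$b{\left(E,V \right)} = -1$
$n{\left(w \right)} = 0$ ($n{\left(w \right)} = \left(5 - 5\right) \left(-1\right) = 0 \left(-1\right) = 0$)
$B{\left(Q,M \right)} = -11$ ($B{\left(Q,M \right)} = -5 - 6 = -11$)
$B{\left(x,0 \right)} n{\left(-6 \right)} = \left(-11\right) 0 = 0$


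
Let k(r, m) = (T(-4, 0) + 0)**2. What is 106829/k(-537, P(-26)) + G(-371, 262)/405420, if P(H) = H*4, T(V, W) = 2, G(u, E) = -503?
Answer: 2706913198/101355 ≈ 26707.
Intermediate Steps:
P(H) = 4*H
k(r, m) = 4 (k(r, m) = (2 + 0)**2 = 2**2 = 4)
106829/k(-537, P(-26)) + G(-371, 262)/405420 = 106829/4 - 503/405420 = 2706913198/101355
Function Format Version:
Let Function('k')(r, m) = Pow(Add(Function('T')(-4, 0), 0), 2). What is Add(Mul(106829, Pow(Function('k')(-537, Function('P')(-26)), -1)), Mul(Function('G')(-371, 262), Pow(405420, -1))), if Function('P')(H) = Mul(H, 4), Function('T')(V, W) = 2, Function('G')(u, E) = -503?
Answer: Rational(2706913198, 101355) ≈ 26707.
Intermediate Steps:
Function('P')(H) = Mul(4, H)
Function('k')(r, m) = 4 (Function('k')(r, m) = Pow(Add(2, 0), 2) = Pow(2, 2) = 4)
Add(Mul(106829, Pow(Function('k')(-537, Function('P')(-26)), -1)), Mul(Function('G')(-371, 262), Pow(405420, -1))) = Add(Mul(106829, Pow(4, -1)), Mul(-503, Pow(405420, -1))) = Add(Mul(106829, Rational(1, 4)), Mul(-503, Rational(1, 405420))) = Add(Rational(106829, 4), Rational(-503, 405420)) = Rational(2706913198, 101355)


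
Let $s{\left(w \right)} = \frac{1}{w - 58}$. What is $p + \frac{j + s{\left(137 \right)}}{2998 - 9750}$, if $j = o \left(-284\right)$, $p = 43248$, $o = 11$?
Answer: $\frac{23069075979}{533408} \approx 43248.0$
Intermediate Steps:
$j = -3124$ ($j = 11 \left(-284\right) = -3124$)
$s{\left(w \right)} = \frac{1}{-58 + w}$
$p + \frac{j + s{\left(137 \right)}}{2998 - 9750} = 43248 + \frac{-3124 + \frac{1}{-58 + 137}}{2998 - 9750} = 43248 + \frac{-3124 + \frac{1}{79}}{-6752} = 43248 + \left(-3124 + \frac{1}{79}\right) \left(- \frac{1}{6752}\right) = 43248 - - \frac{246795}{533408} = 43248 + \frac{246795}{533408} = \frac{23069075979}{533408}$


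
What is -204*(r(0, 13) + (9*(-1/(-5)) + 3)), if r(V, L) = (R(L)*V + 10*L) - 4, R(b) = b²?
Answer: -133416/5 ≈ -26683.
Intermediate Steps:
r(V, L) = -4 + 10*L + V*L² (r(V, L) = (L²*V + 10*L) - 4 = (V*L² + 10*L) - 4 = (10*L + V*L²) - 4 = -4 + 10*L + V*L²)
-204*(r(0, 13) + (9*(-1/(-5)) + 3)) = -204*((-4 + 10*13 + 0*13²) + (9*(-1/(-5)) + 3)) = -204*((-4 + 130 + 0*169) + (9*(-1*(-⅕)) + 3)) = -204*((-4 + 130 + 0) + (9*(⅕) + 3)) = -204*(126 + (9/5 + 3)) = -204*(126 + 24/5) = -204*654/5 = -133416/5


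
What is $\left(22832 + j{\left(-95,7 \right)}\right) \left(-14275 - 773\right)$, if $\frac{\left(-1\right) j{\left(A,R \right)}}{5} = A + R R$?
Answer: $-347036976$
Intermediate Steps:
$j{\left(A,R \right)} = - 5 A - 5 R^{2}$ ($j{\left(A,R \right)} = - 5 \left(A + R R\right) = - 5 \left(A + R^{2}\right) = - 5 A - 5 R^{2}$)
$\left(22832 + j{\left(-95,7 \right)}\right) \left(-14275 - 773\right) = \left(22832 - \left(-475 + 5 \cdot 7^{2}\right)\right) \left(-14275 - 773\right) = \left(22832 + \left(475 - 245\right)\right) \left(-15048\right) = \left(22832 + 230\right) \left(-15048\right) = 23062 \left(-15048\right) = -347036976$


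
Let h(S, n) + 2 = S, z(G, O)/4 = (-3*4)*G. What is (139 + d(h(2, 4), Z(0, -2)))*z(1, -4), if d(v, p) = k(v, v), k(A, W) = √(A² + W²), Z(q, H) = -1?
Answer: -6672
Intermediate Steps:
z(G, O) = -48*G (z(G, O) = 4*((-3*4)*G) = 4*(-12*G) = -48*G)
h(S, n) = -2 + S
d(v, p) = √2*√(v²) (d(v, p) = √(v² + v²) = √(2*v²) = √2*√(v²))
(139 + d(h(2, 4), Z(0, -2)))*z(1, -4) = (139 + √2*√((-2 + 2)²))*(-48*1) = (139 + √2*√(0²))*(-48) = (139 + √2*√0)*(-48) = (139 + √2*0)*(-48) = (139 + 0)*(-48) = 139*(-48) = -6672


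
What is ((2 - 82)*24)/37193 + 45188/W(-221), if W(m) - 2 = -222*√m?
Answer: -2193854999/50637190903 + 1253967*I*√221/1361471 ≈ -0.043325 + 13.692*I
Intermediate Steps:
W(m) = 2 - 222*√m
((2 - 82)*24)/37193 + 45188/W(-221) = ((2 - 82)*24)/37193 + 45188/(2 - 222*I*√221) = -80*24*(1/37193) + 45188/(2 - 222*I*√221) = -1920*1/37193 + 45188/(2 - 222*I*√221) = -1920/37193 + 45188/(2 - 222*I*√221)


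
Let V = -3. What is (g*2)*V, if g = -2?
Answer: 12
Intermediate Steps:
(g*2)*V = -2*2*(-3) = -4*(-3) = 12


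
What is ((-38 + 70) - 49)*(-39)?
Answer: 663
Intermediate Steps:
((-38 + 70) - 49)*(-39) = (32 - 49)*(-39) = -17*(-39) = 663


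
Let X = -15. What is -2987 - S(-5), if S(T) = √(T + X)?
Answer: -2987 - 2*I*√5 ≈ -2987.0 - 4.4721*I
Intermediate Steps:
S(T) = √(-15 + T) (S(T) = √(T - 15) = √(-15 + T))
-2987 - S(-5) = -2987 - √(-15 - 5) = -2987 - √(-20) = -2987 - 2*I*√5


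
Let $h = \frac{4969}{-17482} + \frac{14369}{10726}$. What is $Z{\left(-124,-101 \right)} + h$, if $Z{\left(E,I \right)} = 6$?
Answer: $\frac{330743239}{46877983} \approx 7.0554$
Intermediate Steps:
$h = \frac{49475341}{46877983}$ ($h = 4969 \left(- \frac{1}{17482}\right) + 14369 \cdot \frac{1}{10726} = - \frac{4969}{17482} + \frac{14369}{10726} = \frac{49475341}{46877983} \approx 1.0554$)
$Z{\left(-124,-101 \right)} + h = 6 + \frac{49475341}{46877983} = \frac{330743239}{46877983}$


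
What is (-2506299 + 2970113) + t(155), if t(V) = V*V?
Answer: 487839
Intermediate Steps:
t(V) = V²
(-2506299 + 2970113) + t(155) = (-2506299 + 2970113) + 155² = 463814 + 24025 = 487839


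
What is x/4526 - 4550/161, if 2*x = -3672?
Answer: -1492064/52049 ≈ -28.667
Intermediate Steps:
x = -1836 (x = (1/2)*(-3672) = -1836)
x/4526 - 4550/161 = -1836/4526 - 4550/161 = -1836*1/4526 - 4550*1/161 = -918/2263 - 650/23 = -1492064/52049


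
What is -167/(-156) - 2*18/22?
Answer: -971/1716 ≈ -0.56585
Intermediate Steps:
-167/(-156) - 2*18/22 = -167*(-1/156) - 36*1/22 = 167/156 - 18/11 = -971/1716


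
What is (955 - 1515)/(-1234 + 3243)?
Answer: -80/287 ≈ -0.27875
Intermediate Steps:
(955 - 1515)/(-1234 + 3243) = -560/2009 = -560*1/2009 = -80/287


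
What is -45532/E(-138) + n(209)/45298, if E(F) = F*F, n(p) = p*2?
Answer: -23347138/9802899 ≈ -2.3817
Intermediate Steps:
n(p) = 2*p
E(F) = F²
-45532/E(-138) + n(209)/45298 = -45532/((-138)²) + (2*209)/45298 = -45532/19044 + 418*(1/45298) = -45532*1/19044 + 19/2059 = -11383/4761 + 19/2059 = -23347138/9802899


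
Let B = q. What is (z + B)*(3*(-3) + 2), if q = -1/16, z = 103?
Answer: -11529/16 ≈ -720.56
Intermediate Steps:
q = -1/16 (q = -1*1/16 = -1/16 ≈ -0.062500)
B = -1/16 ≈ -0.062500
(z + B)*(3*(-3) + 2) = (103 - 1/16)*(3*(-3) + 2) = 1647*(-9 + 2)/16 = (1647/16)*(-7) = -11529/16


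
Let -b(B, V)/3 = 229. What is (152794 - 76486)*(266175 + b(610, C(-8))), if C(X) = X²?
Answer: 20258858304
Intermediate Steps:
b(B, V) = -687 (b(B, V) = -3*229 = -687)
(152794 - 76486)*(266175 + b(610, C(-8))) = (152794 - 76486)*(266175 - 687) = 76308*265488 = 20258858304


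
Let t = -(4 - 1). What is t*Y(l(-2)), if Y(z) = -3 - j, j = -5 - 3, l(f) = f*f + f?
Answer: -15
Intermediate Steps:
l(f) = f + f² (l(f) = f² + f = f + f²)
j = -8
Y(z) = 5 (Y(z) = -3 - 1*(-8) = -3 + 8 = 5)
t = -3 (t = -1*3 = -3)
t*Y(l(-2)) = -3*5 = -15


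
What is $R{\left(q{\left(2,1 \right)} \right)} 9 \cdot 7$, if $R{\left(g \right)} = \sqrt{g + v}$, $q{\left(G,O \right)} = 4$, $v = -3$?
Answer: $63$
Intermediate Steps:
$R{\left(g \right)} = \sqrt{-3 + g}$ ($R{\left(g \right)} = \sqrt{g - 3} = \sqrt{-3 + g}$)
$R{\left(q{\left(2,1 \right)} \right)} 9 \cdot 7 = \sqrt{-3 + 4} \cdot 9 \cdot 7 = \sqrt{1} \cdot 9 \cdot 7 = 1 \cdot 9 \cdot 7 = 9 \cdot 7 = 63$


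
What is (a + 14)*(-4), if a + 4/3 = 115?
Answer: -1532/3 ≈ -510.67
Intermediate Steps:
a = 341/3 (a = -4/3 + 115 = 341/3 ≈ 113.67)
(a + 14)*(-4) = (341/3 + 14)*(-4) = (383/3)*(-4) = -1532/3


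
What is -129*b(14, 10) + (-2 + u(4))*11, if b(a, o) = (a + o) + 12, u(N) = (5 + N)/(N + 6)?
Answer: -46561/10 ≈ -4656.1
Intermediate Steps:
u(N) = (5 + N)/(6 + N)
b(a, o) = 12 + a + o
-129*b(14, 10) + (-2 + u(4))*11 = -129*(12 + 14 + 10) + (-2 + (5 + 4)/(6 + 4))*11 = -129*36 + (-2 + 9/10)*11 = -4644 + (-2 + (⅒)*9)*11 = -4644 + (-2 + 9/10)*11 = -4644 - 11/10*11 = -4644 - 121/10 = -46561/10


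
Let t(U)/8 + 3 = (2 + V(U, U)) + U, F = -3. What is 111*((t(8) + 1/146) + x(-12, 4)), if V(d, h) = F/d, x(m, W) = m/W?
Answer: 810411/146 ≈ 5550.8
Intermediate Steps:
V(d, h) = -3/d
t(U) = -8 - 24/U + 8*U (t(U) = -24 + 8*((2 - 3/U) + U) = -24 + 8*(2 + U - 3/U) = -24 + (16 - 24/U + 8*U) = -8 - 24/U + 8*U)
111*((t(8) + 1/146) + x(-12, 4)) = 111*(((-8 - 24/8 + 8*8) + 1/146) - 12/4) = 111*(((-8 - 24*1/8 + 64) + 1/146) - 12*1/4) = 111*(((-8 - 3 + 64) + 1/146) - 3) = 111*((53 + 1/146) - 3) = 111*(7739/146 - 3) = 111*(7301/146) = 810411/146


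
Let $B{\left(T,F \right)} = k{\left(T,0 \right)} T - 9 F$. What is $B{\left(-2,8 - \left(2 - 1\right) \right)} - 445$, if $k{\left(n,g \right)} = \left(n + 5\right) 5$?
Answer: $-538$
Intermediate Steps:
$k{\left(n,g \right)} = 25 + 5 n$ ($k{\left(n,g \right)} = \left(5 + n\right) 5 = 25 + 5 n$)
$B{\left(T,F \right)} = - 9 F + T \left(25 + 5 T\right)$ ($B{\left(T,F \right)} = \left(25 + 5 T\right) T - 9 F = T \left(25 + 5 T\right) - 9 F = - 9 F + T \left(25 + 5 T\right)$)
$B{\left(-2,8 - \left(2 - 1\right) \right)} - 445 = \left(- 9 \left(8 - \left(2 - 1\right)\right) + 5 \left(-2\right) \left(5 - 2\right)\right) - 445 = \left(- 9 \left(8 - \left(2 - 1\right)\right) + 5 \left(-2\right) 3\right) - 445 = \left(- 9 \left(8 - 1\right) - 30\right) - 445 = \left(\left(-9\right) 7 - 30\right) - 445 = \left(-63 - 30\right) - 445 = -93 - 445 = -538$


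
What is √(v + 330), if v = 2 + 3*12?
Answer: 4*√23 ≈ 19.183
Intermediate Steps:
v = 38 (v = 2 + 36 = 38)
√(v + 330) = √(38 + 330) = √368 = 4*√23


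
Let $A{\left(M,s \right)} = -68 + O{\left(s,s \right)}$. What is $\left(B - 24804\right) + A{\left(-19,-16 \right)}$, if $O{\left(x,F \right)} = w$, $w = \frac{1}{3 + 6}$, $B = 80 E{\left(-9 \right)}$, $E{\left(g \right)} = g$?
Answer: $- \frac{230327}{9} \approx -25592.0$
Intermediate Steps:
$B = -720$ ($B = 80 \left(-9\right) = -720$)
$w = \frac{1}{9} \approx 0.11111$
$O{\left(x,F \right)} = \frac{1}{9}$
$A{\left(M,s \right)} = - \frac{611}{9}$ ($A{\left(M,s \right)} = -68 + \frac{1}{9} = - \frac{611}{9}$)
$\left(B - 24804\right) + A{\left(-19,-16 \right)} = \left(-720 - 24804\right) - \frac{611}{9} = -25524 - \frac{611}{9} = - \frac{230327}{9}$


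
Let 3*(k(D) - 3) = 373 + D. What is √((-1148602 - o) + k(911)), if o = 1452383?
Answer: I*√2600554 ≈ 1612.6*I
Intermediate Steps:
k(D) = 382/3 + D/3 (k(D) = 3 + (373 + D)/3 = 3 + (373/3 + D/3) = 382/3 + D/3)
√((-1148602 - o) + k(911)) = √((-1148602 - 1*1452383) + (382/3 + (⅓)*911)) = √((-1148602 - 1452383) + (382/3 + 911/3)) = √(-2600985 + 431) = √(-2600554) = I*√2600554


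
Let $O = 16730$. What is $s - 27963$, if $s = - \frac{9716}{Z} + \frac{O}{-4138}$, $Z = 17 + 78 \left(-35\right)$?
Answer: $- \frac{156964419552}{5613197} \approx -27963.0$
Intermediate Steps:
$Z = -2713$ ($Z = 17 - 2730 = -2713$)
$s = - \frac{2591841}{5613197}$ ($s = - \frac{9716}{-2713} + \frac{16730}{-4138} = \left(-9716\right) \left(- \frac{1}{2713}\right) + 16730 \left(- \frac{1}{4138}\right) = \frac{9716}{2713} - \frac{8365}{2069} = - \frac{2591841}{5613197} \approx -0.46174$)
$s - 27963 = - \frac{2591841}{5613197} - 27963 = - \frac{156964419552}{5613197}$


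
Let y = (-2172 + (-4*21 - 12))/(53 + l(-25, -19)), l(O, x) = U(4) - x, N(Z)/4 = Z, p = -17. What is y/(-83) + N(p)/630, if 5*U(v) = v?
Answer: 90889/339885 ≈ 0.26741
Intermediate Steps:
N(Z) = 4*Z
U(v) = v/5
l(O, x) = ⅘ - x (l(O, x) = (⅕)*4 - x = ⅘ - x)
y = -405/13 (y = (-2172 + (-4*21 - 12))/(53 + (⅘ - 1*(-19))) = (-2172 + (-84 - 12))/(53 + (⅘ + 19)) = (-2172 - 96)/(53 + 99/5) = -2268/364/5 = -2268*5/364 = -405/13 ≈ -31.154)
y/(-83) + N(p)/630 = -405/13/(-83) + (4*(-17))/630 = -405/13*(-1/83) - 68*1/630 = 405/1079 - 34/315 = 90889/339885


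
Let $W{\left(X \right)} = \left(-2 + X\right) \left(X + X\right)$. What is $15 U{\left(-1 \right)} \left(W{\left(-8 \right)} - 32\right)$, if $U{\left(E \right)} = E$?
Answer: $-1920$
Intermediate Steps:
$W{\left(X \right)} = 2 X \left(-2 + X\right)$ ($W{\left(X \right)} = \left(-2 + X\right) 2 X = 2 X \left(-2 + X\right)$)
$15 U{\left(-1 \right)} \left(W{\left(-8 \right)} - 32\right) = 15 \left(-1\right) \left(2 \left(-8\right) \left(-2 - 8\right) - 32\right) = - 15 \left(2 \left(-8\right) \left(-10\right) - 32\right) = - 15 \left(160 - 32\right) = \left(-15\right) 128 = -1920$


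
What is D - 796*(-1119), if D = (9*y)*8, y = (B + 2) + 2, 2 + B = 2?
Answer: 891012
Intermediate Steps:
B = 0 (B = -2 + 2 = 0)
y = 4 (y = (0 + 2) + 2 = 2 + 2 = 4)
D = 288 (D = (9*4)*8 = 36*8 = 288)
D - 796*(-1119) = 288 - 796*(-1119) = 288 + 890724 = 891012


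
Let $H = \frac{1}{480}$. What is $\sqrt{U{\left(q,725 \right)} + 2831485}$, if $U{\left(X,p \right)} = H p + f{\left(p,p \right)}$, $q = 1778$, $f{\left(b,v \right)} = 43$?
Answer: $\frac{\sqrt{1630960998}}{24} \approx 1682.7$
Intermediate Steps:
$H = \frac{1}{480} \approx 0.0020833$
$U{\left(X,p \right)} = 43 + \frac{p}{480}$ ($U{\left(X,p \right)} = \frac{p}{480} + 43 = 43 + \frac{p}{480}$)
$\sqrt{U{\left(q,725 \right)} + 2831485} = \sqrt{\left(43 + \frac{1}{480} \cdot 725\right) + 2831485} = \sqrt{\left(43 + \frac{145}{96}\right) + 2831485} = \sqrt{\frac{4273}{96} + 2831485} = \sqrt{\frac{271826833}{96}} = \frac{\sqrt{1630960998}}{24}$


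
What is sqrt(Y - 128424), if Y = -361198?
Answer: I*sqrt(489622) ≈ 699.73*I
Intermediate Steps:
sqrt(Y - 128424) = sqrt(-361198 - 128424) = sqrt(-489622) = I*sqrt(489622)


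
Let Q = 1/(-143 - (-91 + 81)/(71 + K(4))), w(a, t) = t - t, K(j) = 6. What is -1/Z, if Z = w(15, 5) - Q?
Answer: -11001/77 ≈ -142.87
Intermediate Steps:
w(a, t) = 0
Q = -77/11001 (Q = 1/(-143 - (-91 + 81)/(71 + 6)) = 1/(-143 - (-10)/77) = 1/(-143 - 1*(-10/77)) = 1/(-143 + 10/77) = 1/(-11001/77) = -77/11001 ≈ -0.0069994)
Z = 77/11001 (Z = 0 - 1*(-77/11001) = 0 + 77/11001 = 77/11001 ≈ 0.0069994)
-1/Z = -1/77/11001 = -1*11001/77 = -11001/77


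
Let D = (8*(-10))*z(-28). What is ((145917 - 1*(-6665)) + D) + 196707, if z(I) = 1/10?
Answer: 349281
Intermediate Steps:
z(I) = ⅒
D = -8 (D = (8*(-10))*(⅒) = -80*⅒ = -8)
((145917 - 1*(-6665)) + D) + 196707 = ((145917 - 1*(-6665)) - 8) + 196707 = ((145917 + 6665) - 8) + 196707 = (152582 - 8) + 196707 = 152574 + 196707 = 349281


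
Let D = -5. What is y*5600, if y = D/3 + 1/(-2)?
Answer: -36400/3 ≈ -12133.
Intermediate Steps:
y = -13/6 (y = -5/3 + 1/(-2) = -5*⅓ + 1*(-½) = -5/3 - ½ = -13/6 ≈ -2.1667)
y*5600 = -13/6*5600 = -36400/3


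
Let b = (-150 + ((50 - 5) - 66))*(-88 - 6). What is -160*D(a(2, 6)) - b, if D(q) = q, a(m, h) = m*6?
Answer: -17994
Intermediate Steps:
a(m, h) = 6*m
b = 16074 (b = (-150 + (45 - 66))*(-94) = (-150 - 21)*(-94) = -171*(-94) = 16074)
-160*D(a(2, 6)) - b = -960*2 - 1*16074 = -160*12 - 16074 = -1920 - 16074 = -17994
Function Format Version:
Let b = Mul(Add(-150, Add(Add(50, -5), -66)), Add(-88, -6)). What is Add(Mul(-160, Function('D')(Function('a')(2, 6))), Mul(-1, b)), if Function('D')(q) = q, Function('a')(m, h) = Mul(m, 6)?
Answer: -17994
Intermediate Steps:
Function('a')(m, h) = Mul(6, m)
b = 16074 (b = Mul(Add(-150, Add(45, -66)), -94) = Mul(Add(-150, -21), -94) = Mul(-171, -94) = 16074)
Add(Mul(-160, Function('D')(Function('a')(2, 6))), Mul(-1, b)) = Add(Mul(-160, Mul(6, 2)), Mul(-1, 16074)) = Add(Mul(-160, 12), -16074) = Add(-1920, -16074) = -17994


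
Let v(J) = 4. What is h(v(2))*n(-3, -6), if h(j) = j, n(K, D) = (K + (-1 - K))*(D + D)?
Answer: 48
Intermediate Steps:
n(K, D) = -2*D
h(v(2))*n(-3, -6) = 4*(-2*(-6)) = 4*12 = 48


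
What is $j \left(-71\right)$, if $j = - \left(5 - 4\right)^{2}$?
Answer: $71$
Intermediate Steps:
$j = -1$ ($j = - 1^{2} = \left(-1\right) 1 = -1$)
$j \left(-71\right) = \left(-1\right) \left(-71\right) = 71$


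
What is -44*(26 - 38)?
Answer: 528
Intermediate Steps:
-44*(26 - 38) = -44*(-12) = 528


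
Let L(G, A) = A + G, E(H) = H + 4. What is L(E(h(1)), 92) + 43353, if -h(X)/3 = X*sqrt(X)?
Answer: 43446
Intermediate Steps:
h(X) = -3*X**(3/2) (h(X) = -3*X*sqrt(X) = -3*X**(3/2))
E(H) = 4 + H
L(E(h(1)), 92) + 43353 = (92 + (4 - 3*1**(3/2))) + 43353 = (92 + (4 - 3*1)) + 43353 = (92 + (4 - 3)) + 43353 = (92 + 1) + 43353 = 93 + 43353 = 43446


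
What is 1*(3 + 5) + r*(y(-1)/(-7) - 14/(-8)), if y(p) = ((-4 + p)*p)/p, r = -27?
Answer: -1639/28 ≈ -58.536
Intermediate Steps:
y(p) = -4 + p (y(p) = (p*(-4 + p))/p = -4 + p)
1*(3 + 5) + r*(y(-1)/(-7) - 14/(-8)) = 1*(3 + 5) - 27*((-4 - 1)/(-7) - 14/(-8)) = 1*8 - 27*(-5*(-⅐) - 14*(-⅛)) = 8 - 27*(5/7 + 7/4) = 8 - 27*69/28 = 8 - 1863/28 = -1639/28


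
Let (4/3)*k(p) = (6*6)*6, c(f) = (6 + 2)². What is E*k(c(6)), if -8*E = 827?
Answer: -66987/4 ≈ -16747.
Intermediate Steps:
c(f) = 64 (c(f) = 8² = 64)
k(p) = 162 (k(p) = 3*((6*6)*6)/4 = 3*(36*6)/4 = (¾)*216 = 162)
E = -827/8 (E = -⅛*827 = -827/8 ≈ -103.38)
E*k(c(6)) = -827/8*162 = -66987/4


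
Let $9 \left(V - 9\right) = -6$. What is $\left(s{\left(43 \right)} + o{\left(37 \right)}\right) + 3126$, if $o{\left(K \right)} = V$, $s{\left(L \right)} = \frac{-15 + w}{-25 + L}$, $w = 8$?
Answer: $\frac{56411}{18} \approx 3133.9$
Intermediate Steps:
$s{\left(L \right)} = - \frac{7}{-25 + L}$ ($s{\left(L \right)} = \frac{-15 + 8}{-25 + L} = - \frac{7}{-25 + L}$)
$V = \frac{25}{3}$ ($V = 9 + \frac{1}{9} \left(-6\right) = 9 - \frac{2}{3} = \frac{25}{3} \approx 8.3333$)
$o{\left(K \right)} = \frac{25}{3}$
$\left(s{\left(43 \right)} + o{\left(37 \right)}\right) + 3126 = \left(- \frac{7}{-25 + 43} + \frac{25}{3}\right) + 3126 = \left(- \frac{7}{18} + \frac{25}{3}\right) + 3126 = \frac{143}{18} + 3126 = \frac{56411}{18}$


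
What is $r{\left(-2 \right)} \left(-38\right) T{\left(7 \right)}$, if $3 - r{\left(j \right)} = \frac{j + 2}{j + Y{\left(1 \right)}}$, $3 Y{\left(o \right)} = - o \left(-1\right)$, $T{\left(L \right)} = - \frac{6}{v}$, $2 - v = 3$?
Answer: $-684$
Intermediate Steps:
$v = -1$ ($v = 2 - 3 = -1$)
$T{\left(L \right)} = 6$ ($T{\left(L \right)} = - \frac{6}{-1} = \left(-6\right) \left(-1\right) = 6$)
$Y{\left(o \right)} = \frac{o}{3}$ ($Y{\left(o \right)} = \frac{- o \left(-1\right)}{3} = \frac{o}{3}$)
$r{\left(j \right)} = 3 - \frac{2 + j}{\frac{1}{3} + j}$ ($r{\left(j \right)} = 3 - \frac{j + 2}{j + \frac{1}{3} \cdot 1} = 3 - \frac{2 + j}{j + \frac{1}{3}} = 3 - \frac{2 + j}{\frac{1}{3} + j}$)
$r{\left(-2 \right)} \left(-38\right) T{\left(7 \right)} = \frac{3 \left(-1 + 2 \left(-2\right)\right)}{1 + 3 \left(-2\right)} \left(-38\right) 6 = \frac{3 \left(-1 - 4\right)}{1 - 6} \left(-38\right) 6 = 3 \frac{1}{-5} \left(-5\right) \left(-38\right) 6 = 3 \left(- \frac{1}{5}\right) \left(-5\right) \left(-38\right) 6 = 3 \left(-38\right) 6 = \left(-114\right) 6 = -684$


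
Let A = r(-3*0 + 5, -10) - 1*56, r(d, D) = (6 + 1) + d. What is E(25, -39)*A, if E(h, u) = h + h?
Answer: -2200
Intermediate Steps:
E(h, u) = 2*h
r(d, D) = 7 + d
A = -44 (A = (7 + (-3*0 + 5)) - 1*56 = (7 + (0 + 5)) - 56 = (7 + 5) - 56 = 12 - 56 = -44)
E(25, -39)*A = (2*25)*(-44) = 50*(-44) = -2200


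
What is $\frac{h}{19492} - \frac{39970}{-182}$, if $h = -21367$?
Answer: $\frac{55371889}{253396} \approx 218.52$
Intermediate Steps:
$\frac{h}{19492} - \frac{39970}{-182} = - \frac{21367}{19492} - \frac{39970}{-182} = \left(-21367\right) \frac{1}{19492} - - \frac{2855}{13} = - \frac{21367}{19492} + \frac{2855}{13} = \frac{55371889}{253396}$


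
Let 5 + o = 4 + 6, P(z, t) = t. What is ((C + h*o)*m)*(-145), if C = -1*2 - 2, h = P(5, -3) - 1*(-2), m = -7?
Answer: -9135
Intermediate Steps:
o = 5 (o = -5 + (4 + 6) = -5 + 10 = 5)
h = -1 (h = -3 - 1*(-2) = -3 + 2 = -1)
C = -4 (C = -2 - 2 = -4)
((C + h*o)*m)*(-145) = ((-4 - 1*5)*(-7))*(-145) = ((-4 - 5)*(-7))*(-145) = -9*(-7)*(-145) = 63*(-145) = -9135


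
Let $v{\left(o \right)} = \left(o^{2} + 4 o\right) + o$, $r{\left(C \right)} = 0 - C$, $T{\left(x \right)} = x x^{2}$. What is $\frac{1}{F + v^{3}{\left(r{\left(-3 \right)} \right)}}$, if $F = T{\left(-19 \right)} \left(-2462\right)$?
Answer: $\frac{1}{16900682} \approx 5.9169 \cdot 10^{-8}$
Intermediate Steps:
$T{\left(x \right)} = x^{3}$
$r{\left(C \right)} = - C$
$v{\left(o \right)} = o^{2} + 5 o$
$F = 16886858$ ($F = \left(-19\right)^{3} \left(-2462\right) = \left(-6859\right) \left(-2462\right) = 16886858$)
$\frac{1}{F + v^{3}{\left(r{\left(-3 \right)} \right)}} = \frac{1}{16886858 + \left(\left(-1\right) \left(-3\right) \left(5 - -3\right)\right)^{3}} = \frac{1}{16886858 + \left(3 \left(5 + 3\right)\right)^{3}} = \frac{1}{16886858 + \left(3 \cdot 8\right)^{3}} = \frac{1}{16886858 + 24^{3}} = \frac{1}{16886858 + 13824} = \frac{1}{16900682}$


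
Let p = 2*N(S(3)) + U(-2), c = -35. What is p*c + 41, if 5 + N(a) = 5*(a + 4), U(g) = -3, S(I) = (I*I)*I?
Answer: -10354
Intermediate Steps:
S(I) = I**3 (S(I) = I**2*I = I**3)
N(a) = 15 + 5*a (N(a) = -5 + 5*(a + 4) = -5 + 5*(4 + a) = -5 + (20 + 5*a) = 15 + 5*a)
p = 297 (p = 2*(15 + 5*3**3) - 3 = 2*(15 + 5*27) - 3 = 2*(15 + 135) - 3 = 2*150 - 3 = 300 - 3 = 297)
p*c + 41 = 297*(-35) + 41 = -10395 + 41 = -10354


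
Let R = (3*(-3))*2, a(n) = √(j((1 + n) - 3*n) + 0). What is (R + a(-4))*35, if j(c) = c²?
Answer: -315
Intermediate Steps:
a(n) = √((1 - 2*n)²) (a(n) = √(((1 + n) - 3*n)² + 0) = √((1 - 2*n)² + 0) = √((1 - 2*n)²))
R = -18 (R = -9*2 = -18)
(R + a(-4))*35 = (-18 + √((-1 + 2*(-4))²))*35 = (-18 + √((-1 - 8)²))*35 = (-18 + √((-9)²))*35 = (-18 + √81)*35 = (-18 + 9)*35 = -9*35 = -315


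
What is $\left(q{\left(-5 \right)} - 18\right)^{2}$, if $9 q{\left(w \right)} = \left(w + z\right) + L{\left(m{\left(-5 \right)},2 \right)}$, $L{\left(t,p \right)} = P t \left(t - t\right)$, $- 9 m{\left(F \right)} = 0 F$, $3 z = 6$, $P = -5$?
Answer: $\frac{3025}{9} \approx 336.11$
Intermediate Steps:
$z = 2$ ($z = \frac{1}{3} \cdot 6 = 2$)
$m{\left(F \right)} = 0$ ($m{\left(F \right)} = - \frac{0 F}{9} = \left(- \frac{1}{9}\right) 0 = 0$)
$L{\left(t,p \right)} = 0$ ($L{\left(t,p \right)} = - 5 t \left(t - t\right) = - 5 t 0 = 0$)
$q{\left(w \right)} = \frac{2}{9} + \frac{w}{9}$ ($q{\left(w \right)} = \frac{\left(w + 2\right) + 0}{9} = \frac{\left(2 + w\right) + 0}{9} = \frac{2 + w}{9} = \frac{2}{9} + \frac{w}{9}$)
$\left(q{\left(-5 \right)} - 18\right)^{2} = \left(\left(\frac{2}{9} + \frac{1}{9} \left(-5\right)\right) - 18\right)^{2} = \left(\left(\frac{2}{9} - \frac{5}{9}\right) - 18\right)^{2} = \left(- \frac{1}{3} - 18\right)^{2} = \left(- \frac{55}{3}\right)^{2} = \frac{3025}{9}$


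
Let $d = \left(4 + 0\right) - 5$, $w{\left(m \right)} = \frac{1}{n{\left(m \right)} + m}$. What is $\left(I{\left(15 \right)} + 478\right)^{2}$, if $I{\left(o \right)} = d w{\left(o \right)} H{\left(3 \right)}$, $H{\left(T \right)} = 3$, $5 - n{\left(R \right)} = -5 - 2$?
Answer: $\frac{18498601}{81} \approx 2.2838 \cdot 10^{5}$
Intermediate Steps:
$n{\left(R \right)} = 12$ ($n{\left(R \right)} = 5 - \left(-5 - 2\right) = 5 - -7 = 5 + 7 = 12$)
$w{\left(m \right)} = \frac{1}{12 + m}$
$d = -1$ ($d = 4 - 5 = -1$)
$I{\left(o \right)} = - \frac{3}{12 + o}$ ($I{\left(o \right)} = - \frac{1}{12 + o} 3 = - \frac{3}{12 + o}$)
$\left(I{\left(15 \right)} + 478\right)^{2} = \left(- \frac{3}{12 + 15} + 478\right)^{2} = \left(- \frac{3}{27} + 478\right)^{2} = \left(\left(-3\right) \frac{1}{27} + 478\right)^{2} = \left(- \frac{1}{9} + 478\right)^{2} = \left(\frac{4301}{9}\right)^{2} = \frac{18498601}{81}$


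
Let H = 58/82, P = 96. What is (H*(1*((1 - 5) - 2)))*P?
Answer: -16704/41 ≈ -407.41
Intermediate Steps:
H = 29/41 (H = 58*(1/82) = 29/41 ≈ 0.70732)
(H*(1*((1 - 5) - 2)))*P = (29*(1*((1 - 5) - 2))/41)*96 = (29*(1*(-4 - 2))/41)*96 = (29*(1*(-6))/41)*96 = ((29/41)*(-6))*96 = -174/41*96 = -16704/41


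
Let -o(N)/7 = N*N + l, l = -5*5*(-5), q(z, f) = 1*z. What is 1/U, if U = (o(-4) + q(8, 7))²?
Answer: 1/958441 ≈ 1.0434e-6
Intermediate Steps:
q(z, f) = z
l = 125 (l = -25*(-5) = 125)
o(N) = -875 - 7*N² (o(N) = -7*(N*N + 125) = -7*(N² + 125) = -7*(125 + N²) = -875 - 7*N²)
U = 958441 (U = ((-875 - 7*(-4)²) + 8)² = ((-875 - 7*16) + 8)² = ((-875 - 112) + 8)² = (-987 + 8)² = (-979)² = 958441)
1/U = 1/958441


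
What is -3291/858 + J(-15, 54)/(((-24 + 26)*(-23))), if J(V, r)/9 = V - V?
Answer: -1097/286 ≈ -3.8357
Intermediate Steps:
J(V, r) = 0 (J(V, r) = 9*(V - V) = 9*0 = 0)
-3291/858 + J(-15, 54)/(((-24 + 26)*(-23))) = -3291/858 + 0/(((-24 + 26)*(-23))) = -3291*1/858 + 0/((2*(-23))) = -1097/286 + 0/(-46) = -1097/286 + 0*(-1/46) = -1097/286 + 0 = -1097/286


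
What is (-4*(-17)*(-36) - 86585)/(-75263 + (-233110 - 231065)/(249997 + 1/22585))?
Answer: 502696543908118/424959097773073 ≈ 1.1829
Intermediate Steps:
(-4*(-17)*(-36) - 86585)/(-75263 + (-233110 - 231065)/(249997 + 1/22585)) = (68*(-36) - 86585)/(-75263 - 464175/(249997 + 1/22585)) = (-2448 - 86585)/(-75263 - 464175/5646182246/22585) = -89033/(-75263 - 464175*22585/5646182246) = -89033/(-75263 - 10483392375/5646182246) = -89033/(-424959097773073/5646182246) = -89033*(-5646182246/424959097773073) = 502696543908118/424959097773073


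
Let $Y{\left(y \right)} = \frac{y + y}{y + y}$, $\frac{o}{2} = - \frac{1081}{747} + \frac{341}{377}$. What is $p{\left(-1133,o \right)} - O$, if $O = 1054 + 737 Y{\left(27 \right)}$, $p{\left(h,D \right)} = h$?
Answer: $-2924$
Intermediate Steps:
$o = - \frac{305620}{281619}$ ($o = 2 \left(- \frac{1081}{747} + \frac{341}{377}\right) = 2 \left(- \frac{152810}{281619}\right) = - \frac{305620}{281619} \approx -1.0852$)
$Y{\left(y \right)} = 1$ ($Y{\left(y \right)} = \frac{2 y}{2 y} = 2 y \frac{1}{2 y} = 1$)
$O = 1791$ ($O = 1054 + 737 \cdot 1 = 1054 + 737 = 1791$)
$p{\left(-1133,o \right)} - O = -1133 - 1791 = -2924$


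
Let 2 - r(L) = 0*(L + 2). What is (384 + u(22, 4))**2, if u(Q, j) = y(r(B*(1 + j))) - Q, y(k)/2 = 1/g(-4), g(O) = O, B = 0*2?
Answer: 522729/4 ≈ 1.3068e+5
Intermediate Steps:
B = 0
r(L) = 2 (r(L) = 2 - 0*(L + 2) = 2 - 0*(2 + L) = 2 - 1*0 = 2 + 0 = 2)
y(k) = -1/2 (y(k) = 2/(-4) = 2*(-1/4) = -1/2)
u(Q, j) = -1/2 - Q
(384 + u(22, 4))**2 = (384 + (-1/2 - 1*22))**2 = (384 + (-1/2 - 22))**2 = (384 - 45/2)**2 = (723/2)**2 = 522729/4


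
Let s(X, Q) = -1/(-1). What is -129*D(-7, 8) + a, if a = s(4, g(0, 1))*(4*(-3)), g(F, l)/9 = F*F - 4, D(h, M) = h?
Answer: 891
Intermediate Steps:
g(F, l) = -36 + 9*F² (g(F, l) = 9*(F*F - 4) = 9*(F² - 4) = 9*(-4 + F²) = -36 + 9*F²)
s(X, Q) = 1 (s(X, Q) = -1*(-1) = 1)
a = -12 (a = 1*(4*(-3)) = 1*(-12) = -12)
-129*D(-7, 8) + a = -129*(-7) - 12 = 903 - 12 = 891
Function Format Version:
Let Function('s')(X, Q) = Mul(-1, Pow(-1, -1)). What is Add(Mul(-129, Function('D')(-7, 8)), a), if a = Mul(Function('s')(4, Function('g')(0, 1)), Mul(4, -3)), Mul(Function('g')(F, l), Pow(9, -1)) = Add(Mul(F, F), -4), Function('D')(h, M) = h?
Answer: 891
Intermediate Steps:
Function('g')(F, l) = Add(-36, Mul(9, Pow(F, 2))) (Function('g')(F, l) = Mul(9, Add(Mul(F, F), -4)) = Mul(9, Add(Pow(F, 2), -4)) = Mul(9, Add(-4, Pow(F, 2))) = Add(-36, Mul(9, Pow(F, 2))))
Function('s')(X, Q) = 1 (Function('s')(X, Q) = Mul(-1, -1) = 1)
a = -12 (a = Mul(1, Mul(4, -3)) = Mul(1, -12) = -12)
Add(Mul(-129, Function('D')(-7, 8)), a) = Add(Mul(-129, -7), -12) = Add(903, -12) = 891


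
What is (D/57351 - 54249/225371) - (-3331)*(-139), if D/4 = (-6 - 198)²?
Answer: -1994824566889748/4308417407 ≈ -4.6301e+5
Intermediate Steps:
D = 166464 (D = 4*(-6 - 198)² = 4*(-204)² = 4*41616 = 166464)
(D/57351 - 54249/225371) - (-3331)*(-139) = (166464/57351 - 54249/225371) - (-3331)*(-139) = (166464*(1/57351) - 54249*1/225371) - 1*463009 = (55488/19117 - 54249/225371) - 463009 = 11468307915/4308417407 - 463009 = -1994824566889748/4308417407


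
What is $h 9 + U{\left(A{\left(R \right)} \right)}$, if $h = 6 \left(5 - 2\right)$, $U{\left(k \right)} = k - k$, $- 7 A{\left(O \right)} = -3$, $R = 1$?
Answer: $162$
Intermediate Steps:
$A{\left(O \right)} = \frac{3}{7}$ ($A{\left(O \right)} = \left(- \frac{1}{7}\right) \left(-3\right) = \frac{3}{7}$)
$U{\left(k \right)} = 0$
$h = 18$ ($h = 6 \cdot 3 = 18$)
$h 9 + U{\left(A{\left(R \right)} \right)} = 18 \cdot 9 + 0 = 162 + 0 = 162$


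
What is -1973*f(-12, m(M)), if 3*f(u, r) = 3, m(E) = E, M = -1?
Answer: -1973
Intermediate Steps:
f(u, r) = 1 (f(u, r) = (⅓)*3 = 1)
-1973*f(-12, m(M)) = -1973*1 = -1973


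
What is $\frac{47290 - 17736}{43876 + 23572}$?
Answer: $\frac{14777}{33724} \approx 0.43817$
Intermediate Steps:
$\frac{47290 - 17736}{43876 + 23572} = \frac{29554}{67448} = 29554 \cdot \frac{1}{67448} = \frac{14777}{33724}$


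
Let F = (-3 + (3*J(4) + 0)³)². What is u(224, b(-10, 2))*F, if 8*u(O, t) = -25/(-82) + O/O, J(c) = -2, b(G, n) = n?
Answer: 5131827/656 ≈ 7822.9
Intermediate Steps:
F = 47961 (F = (-3 + (3*(-2) + 0)³)² = (-3 + (-6 + 0)³)² = (-3 + (-6)³)² = (-3 - 216)² = (-219)² = 47961)
u(O, t) = 107/656 (u(O, t) = (-25/(-82) + O/O)/8 = (-25*(-1/82) + 1)/8 = (25/82 + 1)/8 = (⅛)*(107/82) = 107/656)
u(224, b(-10, 2))*F = (107/656)*47961 = 5131827/656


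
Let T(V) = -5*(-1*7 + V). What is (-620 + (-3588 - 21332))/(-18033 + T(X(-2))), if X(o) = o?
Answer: 6385/4497 ≈ 1.4198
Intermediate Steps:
T(V) = 35 - 5*V (T(V) = -5*(-7 + V) = 35 - 5*V)
(-620 + (-3588 - 21332))/(-18033 + T(X(-2))) = (-620 + (-3588 - 21332))/(-18033 + (35 - 5*(-2))) = (-620 - 24920)/(-18033 + (35 + 10)) = -25540/(-18033 + 45) = -25540/(-17988) = -25540*(-1/17988) = 6385/4497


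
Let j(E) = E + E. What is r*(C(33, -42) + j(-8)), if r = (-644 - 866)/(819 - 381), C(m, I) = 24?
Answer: -6040/219 ≈ -27.580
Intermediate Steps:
j(E) = 2*E
r = -755/219 (r = -1510/438 = -1510*1/438 = -755/219 ≈ -3.4475)
r*(C(33, -42) + j(-8)) = -755*(24 + 2*(-8))/219 = -755*(24 - 16)/219 = -755/219*8 = -6040/219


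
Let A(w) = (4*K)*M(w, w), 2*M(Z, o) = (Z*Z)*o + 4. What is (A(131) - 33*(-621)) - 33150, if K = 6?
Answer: 26964483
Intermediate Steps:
M(Z, o) = 2 + o*Z**2/2 (M(Z, o) = ((Z*Z)*o + 4)/2 = (Z**2*o + 4)/2 = (o*Z**2 + 4)/2 = (4 + o*Z**2)/2 = 2 + o*Z**2/2)
A(w) = 48 + 12*w**3 (A(w) = (4*6)*(2 + w*w**2/2) = 24*(2 + w**3/2) = 48 + 12*w**3)
(A(131) - 33*(-621)) - 33150 = ((48 + 12*131**3) - 33*(-621)) - 33150 = ((48 + 12*2248091) + 20493) - 33150 = ((48 + 26977092) + 20493) - 33150 = (26977140 + 20493) - 33150 = 26997633 - 33150 = 26964483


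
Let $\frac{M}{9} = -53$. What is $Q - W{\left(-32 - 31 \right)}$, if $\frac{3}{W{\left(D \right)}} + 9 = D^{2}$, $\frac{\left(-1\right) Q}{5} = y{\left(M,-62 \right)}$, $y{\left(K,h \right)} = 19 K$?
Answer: $\frac{59815799}{1320} \approx 45315.0$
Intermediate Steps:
$M = -477$ ($M = 9 \left(-53\right) = -477$)
$Q = 45315$ ($Q = - 5 \cdot 19 \left(-477\right) = \left(-5\right) \left(-9063\right) = 45315$)
$W{\left(D \right)} = \frac{3}{-9 + D^{2}}$
$Q - W{\left(-32 - 31 \right)} = 45315 - \frac{3}{-9 + \left(-32 - 31\right)^{2}} = 45315 - \frac{3}{-9 + \left(-63\right)^{2}} = 45315 - \frac{3}{-9 + 3969} = 45315 - \frac{3}{3960} = 45315 - 3 \cdot \frac{1}{3960} = 45315 - \frac{1}{1320} = \frac{59815799}{1320}$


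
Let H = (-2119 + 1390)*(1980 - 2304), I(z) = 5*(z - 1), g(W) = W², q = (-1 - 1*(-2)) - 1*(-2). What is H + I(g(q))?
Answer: 236236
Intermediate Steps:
q = 3 (q = (-1 + 2) + 2 = 1 + 2 = 3)
I(z) = -5 + 5*z (I(z) = 5*(-1 + z) = -5 + 5*z)
H = 236196 (H = -729*(-324) = 236196)
H + I(g(q)) = 236196 + (-5 + 5*3²) = 236196 + (-5 + 5*9) = 236196 + (-5 + 45) = 236196 + 40 = 236236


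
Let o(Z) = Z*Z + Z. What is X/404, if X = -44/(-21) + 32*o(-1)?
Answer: 11/2121 ≈ 0.0051862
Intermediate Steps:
o(Z) = Z + Z² (o(Z) = Z² + Z = Z + Z²)
X = 44/21 (X = -44/(-21) + 32*(-(1 - 1)) = -44*(-1/21) + 32*(-1*0) = 44/21 + 32*0 = 44/21 + 0 = 44/21 ≈ 2.0952)
X/404 = (44/21)/404 = (44/21)*(1/404) = 11/2121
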